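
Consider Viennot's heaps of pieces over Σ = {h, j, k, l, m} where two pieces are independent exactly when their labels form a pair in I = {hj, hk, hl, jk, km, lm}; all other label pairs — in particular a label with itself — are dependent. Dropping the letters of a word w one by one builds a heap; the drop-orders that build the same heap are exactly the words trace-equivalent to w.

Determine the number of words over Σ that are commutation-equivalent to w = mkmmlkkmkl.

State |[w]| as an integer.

210

drop 0:m onto floor
drop 1:k onto floor
drop 2:m onto {0:m}
drop 3:m onto {2:m}
drop 4:l onto {1:k}
drop 5:k onto {4:l}
drop 6:k onto {5:k}
drop 7:m onto {3:m}
drop 8:k onto {6:k}
drop 9:l onto {8:k}
ground layer = {0:m, 1:k}
drop-orders for the pieces not yet dropped (sum over which currently-grounded one goes next):
  1 to go: {7} 1  {9} 1
  2 to go: {3,7} 1  {7,9} 2  {8,9} 1
  3 to go: {2,3,7} 1  {3,7,9} 3  {6,8,9} 1  {7,8,9} 3
  4 to go: {0,2,3,7} 1  {2,3,7,9} 4  {3,7,8,9} 6  {5,6,8,9} 1  {6,7,8,9} 4
  5 to go: {0,2,3,7,9} 5  {2,3,7,8,9} 10  {3,6,7,8,9} 10  {4,5,6,8,9} 1  {5,6,7,8,9} 5
  6 to go: {0,2,3,7,8,9} 15  {1,4,5,6,8,9} 1  {2,3,6,7,8,9} 20  {3,5,6,7,8,9} 15  {4,5,6,7,8,9} 6
  7 to go: {0,2,3,6,7,8,9} 35  {1,4,5,6,7,8,9} 7  {2,3,5,6,7,8,9} 35  {3,4,5,6,7,8,9} 21
  8 to go: {0,2,3,5,6,7,8,9} 70  {1,3,4,5,6,7,8,9} 28  {2,3,4,5,6,7,8,9} 56
  if 0:m drops first: 84 orders
  if 1:k drops first: 126 orders
heap linearizations: 210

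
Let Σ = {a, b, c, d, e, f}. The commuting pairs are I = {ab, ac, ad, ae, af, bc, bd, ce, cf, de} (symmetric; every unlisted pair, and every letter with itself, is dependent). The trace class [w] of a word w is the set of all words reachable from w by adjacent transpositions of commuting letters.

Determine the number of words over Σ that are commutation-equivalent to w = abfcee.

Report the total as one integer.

30

0(a) covers ∅
1(b) covers ∅
2(f) covers 1:b
3(c) covers ∅
4(e) covers 2:f
5(e) covers 4:e
floor of heap: 0:a, 1:b, 3:c
completions by unplaced set U, small U first (add the entries for U minus each lowest piece of U):
  |U|=1: {0}:1  {3}:1  {5}:1
  |U|=2: {0,3}:2  {0,5}:2  {3,5}:2  {4,5}:1
  |U|=3: {0,3,5}:6  {0,4,5}:3  {2,4,5}:1  {3,4,5}:3
  |U|=4: {0,2,4,5}:4  {0,3,4,5}:12  {1,2,4,5}:1  {2,3,4,5}:4
  start at 0(a): 5
  start at 1(b): 20
  start at 3(c): 5
sum over floor = 30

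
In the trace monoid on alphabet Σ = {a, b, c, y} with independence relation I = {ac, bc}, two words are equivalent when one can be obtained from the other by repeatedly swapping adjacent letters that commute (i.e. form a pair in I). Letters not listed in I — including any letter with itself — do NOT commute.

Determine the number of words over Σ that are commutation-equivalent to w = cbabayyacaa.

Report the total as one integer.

20

#0=c has no predecessor
#1=b has no predecessor
#2=a depends on [1:b]
#3=b depends on [2:a]
#4=a depends on [3:b]
#5=y depends on [0:c, 4:a]
#6=y depends on [5:y]
#7=a depends on [6:y]
#8=c depends on [6:y]
#9=a depends on [7:a]
#10=a depends on [9:a]
sources: [0:c, 1:b]
N(rest) = Σ N(rest − s) over sources s of rest; N(one piece) = 1:
  size 1 → [8]=1  [10]=1
  size 2 → [8,10]=2  [9,10]=1
  size 3 → [7,9,10]=1  [8,9,10]=3
  size 4 → [7,8,9,10]=4
  size 5 → [6,7,8,9,10]=4
  size 6 → [5,6,7,8,9,10]=4
  size 7 → [0,5,6,7,8,9,10]=4  [4,5,6,7,8,9,10]=4
  size 8 → [0,4,5,6,7,8,9,10]=8  [3,4,5,6,7,8,9,10]=4
  size 9 → [0,3,4,5,6,7,8,9,10]=12  [2,3,4,5,6,7,8,9,10]=4
  first=0(c) contributes 4
  first=1(b) contributes 16
|[w]| = 20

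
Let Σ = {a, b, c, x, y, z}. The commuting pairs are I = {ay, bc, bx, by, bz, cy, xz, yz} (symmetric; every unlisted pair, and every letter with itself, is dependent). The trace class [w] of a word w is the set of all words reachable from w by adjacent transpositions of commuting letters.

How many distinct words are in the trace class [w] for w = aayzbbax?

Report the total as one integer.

drop 0:a onto floor
drop 1:a onto {0:a}
drop 2:y onto floor
drop 3:z onto {1:a}
drop 4:b onto {1:a}
drop 5:b onto {4:b}
drop 6:a onto {3:z, 5:b}
drop 7:x onto {2:y, 6:a}
ground layer = {0:a, 2:y}
drop-orders for the pieces not yet dropped (sum over which currently-grounded one goes next):
  1 to go: {7} 1
  2 to go: {2,7} 1  {6,7} 1
  3 to go: {2,6,7} 2  {3,6,7} 1  {5,6,7} 1
  4 to go: {2,3,6,7} 3  {2,5,6,7} 3  {3,5,6,7} 2  {4,5,6,7} 1
  5 to go: {2,3,5,6,7} 8  {2,4,5,6,7} 4  {3,4,5,6,7} 3
  6 to go: {1,3,4,5,6,7} 3  {2,3,4,5,6,7} 15
  if 0:a drops first: 18 orders
  if 2:y drops first: 3 orders
heap linearizations: 21

21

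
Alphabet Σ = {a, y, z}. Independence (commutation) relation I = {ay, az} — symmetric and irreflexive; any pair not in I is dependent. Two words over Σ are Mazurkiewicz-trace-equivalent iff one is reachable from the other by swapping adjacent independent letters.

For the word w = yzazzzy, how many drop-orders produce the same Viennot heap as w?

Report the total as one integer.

7

drop 0:y onto floor
drop 1:z onto {0:y}
drop 2:a onto floor
drop 3:z onto {1:z}
drop 4:z onto {3:z}
drop 5:z onto {4:z}
drop 6:y onto {5:z}
ground layer = {0:y, 2:a}
drop-orders for the pieces not yet dropped (sum over which currently-grounded one goes next):
  1 to go: {2} 1  {6} 1
  2 to go: {2,6} 2  {5,6} 1
  3 to go: {2,5,6} 3  {4,5,6} 1
  4 to go: {2,4,5,6} 4  {3,4,5,6} 1
  5 to go: {1,3,4,5,6} 1  {2,3,4,5,6} 5
  if 0:y drops first: 6 orders
  if 2:a drops first: 1 orders
heap linearizations: 7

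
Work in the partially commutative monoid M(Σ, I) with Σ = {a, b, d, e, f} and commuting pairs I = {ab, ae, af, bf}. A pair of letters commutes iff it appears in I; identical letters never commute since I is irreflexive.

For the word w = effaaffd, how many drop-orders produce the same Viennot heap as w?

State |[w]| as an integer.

21

0(e) covers ∅
1(f) covers 0:e
2(f) covers 1:f
3(a) covers ∅
4(a) covers 3:a
5(f) covers 2:f
6(f) covers 5:f
7(d) covers 4:a, 6:f
floor of heap: 0:e, 3:a
completions by unplaced set U, small U first (add the entries for U minus each lowest piece of U):
  |U|=1: {7}:1
  |U|=2: {4,7}:1  {6,7}:1
  |U|=3: {3,4,7}:1  {4,6,7}:2  {5,6,7}:1
  |U|=4: {2,5,6,7}:1  {3,4,6,7}:3  {4,5,6,7}:3
  |U|=5: {1,2,5,6,7}:1  {2,4,5,6,7}:4  {3,4,5,6,7}:6
  |U|=6: {0,1,2,5,6,7}:1  {1,2,4,5,6,7}:5  {2,3,4,5,6,7}:10
  start at 0(e): 15
  start at 3(a): 6
sum over floor = 21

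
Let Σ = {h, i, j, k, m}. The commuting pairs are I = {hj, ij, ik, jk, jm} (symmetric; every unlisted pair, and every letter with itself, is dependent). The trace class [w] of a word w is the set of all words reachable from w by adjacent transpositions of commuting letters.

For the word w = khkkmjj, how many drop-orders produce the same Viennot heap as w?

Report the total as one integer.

21

piece 0:k — minimal
piece 1:h rests on {0:k}
piece 2:k rests on {1:h}
piece 3:k rests on {2:k}
piece 4:m rests on {3:k}
piece 5:j — minimal
piece 6:j rests on {5:j}
minimal pieces: {0:k, 5:j}
ways to finish when only these pieces remain (= sum over removing one remaining piece with nothing left below it):
  1 left: {4}→1  {6}→1
  2 left: {3,4}→1  {4,6}→2  {5,6}→1
  3 left: {2,3,4}→1  {3,4,6}→3  {4,5,6}→3
  4 left: {1,2,3,4}→1  {2,3,4,6}→4  {3,4,5,6}→6
  5 left: {0,1,2,3,4}→1  {1,2,3,4,6}→5  {2,3,4,5,6}→10
  placing 0:k first → 15 extensions
  placing 5:j first → 6 extensions
total linear extensions = 21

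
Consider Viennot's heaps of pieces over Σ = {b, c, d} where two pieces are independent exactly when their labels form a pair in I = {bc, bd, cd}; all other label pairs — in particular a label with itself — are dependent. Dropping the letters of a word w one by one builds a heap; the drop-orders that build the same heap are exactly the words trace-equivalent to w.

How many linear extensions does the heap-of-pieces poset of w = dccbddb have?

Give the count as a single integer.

#0=d has no predecessor
#1=c has no predecessor
#2=c depends on [1:c]
#3=b has no predecessor
#4=d depends on [0:d]
#5=d depends on [4:d]
#6=b depends on [3:b]
sources: [0:d, 1:c, 3:b]
N(rest) = Σ N(rest − s) over sources s of rest; N(one piece) = 1:
  size 1 → [2]=1  [5]=1  [6]=1
  size 2 → [1,2]=1  [2,5]=2  [2,6]=2  [3,6]=1  [4,5]=1  [5,6]=2
  size 3 → [0,4,5]=1  [1,2,5]=3  [1,2,6]=3  [2,3,6]=3  [2,4,5]=3  [2,5,6]=6  [3,5,6]=3  [4,5,6]=3
  size 4 → [0,2,4,5]=4  [0,4,5,6]=4  [1,2,3,6]=6  [1,2,4,5]=6  [1,2,5,6]=12  [2,3,5,6]=12  [2,4,5,6]=12  [3,4,5,6]=6
  size 5 → [0,1,2,4,5]=10  [0,2,4,5,6]=20  [0,3,4,5,6]=10  [1,2,3,5,6]=30  [1,2,4,5,6]=30  [2,3,4,5,6]=30
  first=0(d) contributes 90
  first=1(c) contributes 60
  first=3(b) contributes 60
|[w]| = 210

210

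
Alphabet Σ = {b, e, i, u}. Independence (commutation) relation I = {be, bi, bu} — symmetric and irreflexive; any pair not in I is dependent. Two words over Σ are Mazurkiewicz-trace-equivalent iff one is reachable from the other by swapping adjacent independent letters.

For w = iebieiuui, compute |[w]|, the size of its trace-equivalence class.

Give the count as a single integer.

drop 0:i onto floor
drop 1:e onto {0:i}
drop 2:b onto floor
drop 3:i onto {1:e}
drop 4:e onto {3:i}
drop 5:i onto {4:e}
drop 6:u onto {5:i}
drop 7:u onto {6:u}
drop 8:i onto {7:u}
ground layer = {0:i, 2:b}
drop-orders for the pieces not yet dropped (sum over which currently-grounded one goes next):
  1 to go: {2} 1  {8} 1
  2 to go: {2,8} 2  {7,8} 1
  3 to go: {2,7,8} 3  {6,7,8} 1
  4 to go: {2,6,7,8} 4  {5,6,7,8} 1
  5 to go: {2,5,6,7,8} 5  {4,5,6,7,8} 1
  6 to go: {2,4,5,6,7,8} 6  {3,4,5,6,7,8} 1
  7 to go: {1,3,4,5,6,7,8} 1  {2,3,4,5,6,7,8} 7
  if 0:i drops first: 8 orders
  if 2:b drops first: 1 orders
heap linearizations: 9

9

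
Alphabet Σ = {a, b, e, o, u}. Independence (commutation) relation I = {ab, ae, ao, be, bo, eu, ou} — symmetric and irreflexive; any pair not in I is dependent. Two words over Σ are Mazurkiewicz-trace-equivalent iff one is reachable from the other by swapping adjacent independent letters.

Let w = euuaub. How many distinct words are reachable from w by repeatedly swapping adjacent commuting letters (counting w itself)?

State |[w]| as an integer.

0(e) covers ∅
1(u) covers ∅
2(u) covers 1:u
3(a) covers 2:u
4(u) covers 3:a
5(b) covers 4:u
floor of heap: 0:e, 1:u
completions by unplaced set U, small U first (add the entries for U minus each lowest piece of U):
  |U|=1: {0}:1  {5}:1
  |U|=2: {0,5}:2  {4,5}:1
  |U|=3: {0,4,5}:3  {3,4,5}:1
  |U|=4: {0,3,4,5}:4  {2,3,4,5}:1
  start at 0(e): 1
  start at 1(u): 5
sum over floor = 6

6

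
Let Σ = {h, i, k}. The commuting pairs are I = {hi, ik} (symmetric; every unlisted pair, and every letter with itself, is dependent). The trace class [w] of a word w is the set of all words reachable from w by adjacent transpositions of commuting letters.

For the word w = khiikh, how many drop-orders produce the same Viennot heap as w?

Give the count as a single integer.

#0=k has no predecessor
#1=h depends on [0:k]
#2=i has no predecessor
#3=i depends on [2:i]
#4=k depends on [1:h]
#5=h depends on [4:k]
sources: [0:k, 2:i]
N(rest) = Σ N(rest − s) over sources s of rest; N(one piece) = 1:
  size 1 → [3]=1  [5]=1
  size 2 → [2,3]=1  [3,5]=2  [4,5]=1
  size 3 → [1,4,5]=1  [2,3,5]=3  [3,4,5]=3
  size 4 → [0,1,4,5]=1  [1,3,4,5]=4  [2,3,4,5]=6
  first=0(k) contributes 10
  first=2(i) contributes 5
|[w]| = 15

15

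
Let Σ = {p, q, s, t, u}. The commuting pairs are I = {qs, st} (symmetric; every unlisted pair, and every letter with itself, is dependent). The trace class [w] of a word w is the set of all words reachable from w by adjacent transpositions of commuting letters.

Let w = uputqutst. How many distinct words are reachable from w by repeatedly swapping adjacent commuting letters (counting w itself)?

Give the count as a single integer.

0(u) covers ∅
1(p) covers 0:u
2(u) covers 1:p
3(t) covers 2:u
4(q) covers 3:t
5(u) covers 4:q
6(t) covers 5:u
7(s) covers 5:u
8(t) covers 6:t
floor of heap: 0:u
completions by unplaced set U, small U first (add the entries for U minus each lowest piece of U):
  |U|=1: {7}:1  {8}:1
  |U|=2: {6,8}:1  {7,8}:2
  |U|=3: {6,7,8}:3
  |U|=4: {5,6,7,8}:3
  |U|=5: {4,5,6,7,8}:3
  |U|=6: {3,4,5,6,7,8}:3
  |U|=7: {2,3,4,5,6,7,8}:3
  start at 0(u): 3

3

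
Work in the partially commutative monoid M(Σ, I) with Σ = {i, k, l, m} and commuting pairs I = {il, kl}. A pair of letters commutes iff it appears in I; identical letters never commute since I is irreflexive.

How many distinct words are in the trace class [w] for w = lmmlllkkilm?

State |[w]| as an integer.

35

piece 0:l — minimal
piece 1:m rests on {0:l}
piece 2:m rests on {1:m}
piece 3:l rests on {2:m}
piece 4:l rests on {3:l}
piece 5:l rests on {4:l}
piece 6:k rests on {2:m}
piece 7:k rests on {6:k}
piece 8:i rests on {7:k}
piece 9:l rests on {5:l}
piece 10:m rests on {8:i, 9:l}
minimal pieces: {0:l}
ways to finish when only these pieces remain (= sum over removing one remaining piece with nothing left below it):
  1 left: {10}→1
  2 left: {8,10}→1  {9,10}→1
  3 left: {5,9,10}→1  {7,8,10}→1  {8,9,10}→2
  4 left: {4,5,9,10}→1  {5,8,9,10}→3  {6,7,8,10}→1  {7,8,9,10}→3
  5 left: {3,4,5,9,10}→1  {4,5,8,9,10}→4  {5,7,8,9,10}→6  {6,7,8,9,10}→4
  6 left: {3,4,5,8,9,10}→5  {4,5,7,8,9,10}→10  {5,6,7,8,9,10}→10
  7 left: {3,4,5,7,8,9,10}→15  {4,5,6,7,8,9,10}→20
  8 left: {3,4,5,6,7,8,9,10}→35
  9 left: {2,3,4,5,6,7,8,9,10}→35
  placing 0:l first → 35 extensions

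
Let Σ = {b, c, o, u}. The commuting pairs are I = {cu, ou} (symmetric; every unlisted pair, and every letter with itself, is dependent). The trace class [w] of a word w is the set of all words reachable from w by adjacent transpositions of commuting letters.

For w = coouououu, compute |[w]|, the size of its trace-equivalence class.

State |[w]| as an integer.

126

0(c) covers ∅
1(o) covers 0:c
2(o) covers 1:o
3(u) covers ∅
4(o) covers 2:o
5(u) covers 3:u
6(o) covers 4:o
7(u) covers 5:u
8(u) covers 7:u
floor of heap: 0:c, 3:u
completions by unplaced set U, small U first (add the entries for U minus each lowest piece of U):
  |U|=1: {6}:1  {8}:1
  |U|=2: {4,6}:1  {6,8}:2  {7,8}:1
  |U|=3: {2,4,6}:1  {4,6,8}:3  {5,7,8}:1  {6,7,8}:3
  |U|=4: {1,2,4,6}:1  {2,4,6,8}:4  {3,5,7,8}:1  {4,6,7,8}:6  {5,6,7,8}:4
  |U|=5: {0,1,2,4,6}:1  {1,2,4,6,8}:5  {2,4,6,7,8}:10  {3,5,6,7,8}:5  {4,5,6,7,8}:10
  |U|=6: {0,1,2,4,6,8}:6  {1,2,4,6,7,8}:15  {2,4,5,6,7,8}:20  {3,4,5,6,7,8}:15
  |U|=7: {0,1,2,4,6,7,8}:21  {1,2,4,5,6,7,8}:35  {2,3,4,5,6,7,8}:35
  start at 0(c): 70
  start at 3(u): 56
sum over floor = 126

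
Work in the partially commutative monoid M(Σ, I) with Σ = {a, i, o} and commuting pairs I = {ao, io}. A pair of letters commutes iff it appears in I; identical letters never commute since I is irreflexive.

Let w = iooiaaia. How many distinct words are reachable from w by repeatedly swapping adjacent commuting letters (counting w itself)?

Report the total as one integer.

28

drop 0:i onto floor
drop 1:o onto floor
drop 2:o onto {1:o}
drop 3:i onto {0:i}
drop 4:a onto {3:i}
drop 5:a onto {4:a}
drop 6:i onto {5:a}
drop 7:a onto {6:i}
ground layer = {0:i, 1:o}
drop-orders for the pieces not yet dropped (sum over which currently-grounded one goes next):
  1 to go: {2} 1  {7} 1
  2 to go: {1,2} 1  {2,7} 2  {6,7} 1
  3 to go: {1,2,7} 3  {2,6,7} 3  {5,6,7} 1
  4 to go: {1,2,6,7} 6  {2,5,6,7} 4  {4,5,6,7} 1
  5 to go: {1,2,5,6,7} 10  {2,4,5,6,7} 5  {3,4,5,6,7} 1
  6 to go: {0,3,4,5,6,7} 1  {1,2,4,5,6,7} 15  {2,3,4,5,6,7} 6
  if 0:i drops first: 21 orders
  if 1:o drops first: 7 orders
heap linearizations: 28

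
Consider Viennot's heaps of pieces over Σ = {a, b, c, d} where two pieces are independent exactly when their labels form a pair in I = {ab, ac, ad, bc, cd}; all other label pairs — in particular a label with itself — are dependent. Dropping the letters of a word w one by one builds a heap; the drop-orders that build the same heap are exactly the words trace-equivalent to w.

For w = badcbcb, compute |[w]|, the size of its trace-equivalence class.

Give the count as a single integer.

#0=b has no predecessor
#1=a has no predecessor
#2=d depends on [0:b]
#3=c has no predecessor
#4=b depends on [2:d]
#5=c depends on [3:c]
#6=b depends on [4:b]
sources: [0:b, 1:a, 3:c]
N(rest) = Σ N(rest − s) over sources s of rest; N(one piece) = 1:
  size 1 → [1]=1  [5]=1  [6]=1
  size 2 → [1,5]=2  [1,6]=2  [3,5]=1  [4,6]=1  [5,6]=2
  size 3 → [1,3,5]=3  [1,4,6]=3  [1,5,6]=6  [2,4,6]=1  [3,5,6]=3  [4,5,6]=3
  size 4 → [0,2,4,6]=1  [1,2,4,6]=4  [1,3,5,6]=12  [1,4,5,6]=12  [2,4,5,6]=4  [3,4,5,6]=6
  size 5 → [0,1,2,4,6]=5  [0,2,4,5,6]=5  [1,2,4,5,6]=20  [1,3,4,5,6]=30  [2,3,4,5,6]=10
  first=0(b) contributes 60
  first=1(a) contributes 15
  first=3(c) contributes 30
|[w]| = 105

105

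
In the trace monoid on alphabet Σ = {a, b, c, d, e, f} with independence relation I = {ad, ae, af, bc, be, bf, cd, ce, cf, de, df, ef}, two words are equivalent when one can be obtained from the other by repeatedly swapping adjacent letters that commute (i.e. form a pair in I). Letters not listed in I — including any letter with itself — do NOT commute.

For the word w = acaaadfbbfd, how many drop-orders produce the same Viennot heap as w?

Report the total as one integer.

#0=a has no predecessor
#1=c depends on [0:a]
#2=a depends on [1:c]
#3=a depends on [2:a]
#4=a depends on [3:a]
#5=d has no predecessor
#6=f has no predecessor
#7=b depends on [4:a, 5:d]
#8=b depends on [7:b]
#9=f depends on [6:f]
#10=d depends on [8:b]
sources: [0:a, 5:d, 6:f]
N(rest) = Σ N(rest − s) over sources s of rest; N(one piece) = 1:
  size 1 → [9]=1  [10]=1
  size 2 → [6,9]=1  [8,10]=1  [9,10]=2
  size 3 → [6,9,10]=3  [7,8,10]=1  [8,9,10]=3
  size 4 → [4,7,8,10]=1  [5,7,8,10]=1  [6,8,9,10]=6  [7,8,9,10]=4
  size 5 → [3,4,7,8,10]=1  [4,5,7,8,10]=2  [4,7,8,9,10]=5  [5,7,8,9,10]=5  [6,7,8,9,10]=10
  size 6 → [2,3,4,7,8,10]=1  [3,4,5,7,8,10]=3  [3,4,7,8,9,10]=6  [4,5,7,8,9,10]=12  [4,6,7,8,9,10]=15  [5,6,7,8,9,10]=15
  size 7 → [1,2,3,4,7,8,10]=1  [2,3,4,5,7,8,10]=4  [2,3,4,7,8,9,10]=7  [3,4,5,7,8,9,10]=21  [3,4,6,7,8,9,10]=21  [4,5,6,7,8,9,10]=42
  size 8 → [0,1,2,3,4,7,8,10]=1  [1,2,3,4,5,7,8,10]=5  [1,2,3,4,7,8,9,10]=8  [2,3,4,5,7,8,9,10]=32  [2,3,4,6,7,8,9,10]=28  [3,4,5,6,7,8,9,10]=84
  size 9 → [0,1,2,3,4,5,7,8,10]=6  [0,1,2,3,4,7,8,9,10]=9  [1,2,3,4,5,7,8,9,10]=45  [1,2,3,4,6,7,8,9,10]=36  [2,3,4,5,6,7,8,9,10]=144
  first=0(a) contributes 225
  first=5(d) contributes 45
  first=6(f) contributes 60
|[w]| = 330

330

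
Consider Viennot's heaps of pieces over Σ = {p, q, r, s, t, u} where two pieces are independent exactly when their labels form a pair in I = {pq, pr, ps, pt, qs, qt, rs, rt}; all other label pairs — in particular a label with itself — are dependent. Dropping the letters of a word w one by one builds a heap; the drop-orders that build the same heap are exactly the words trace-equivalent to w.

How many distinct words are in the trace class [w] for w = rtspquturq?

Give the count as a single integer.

30

0(r) covers ∅
1(t) covers ∅
2(s) covers 1:t
3(p) covers ∅
4(q) covers 0:r
5(u) covers 2:s, 3:p, 4:q
6(t) covers 5:u
7(u) covers 6:t
8(r) covers 7:u
9(q) covers 8:r
floor of heap: 0:r, 1:t, 3:p
completions by unplaced set U, small U first (add the entries for U minus each lowest piece of U):
  |U|=1: {9}:1
  |U|=2: {8,9}:1
  |U|=3: {7,8,9}:1
  |U|=4: {6,7,8,9}:1
  |U|=5: {5,6,7,8,9}:1
  |U|=6: {2,5,6,7,8,9}:1  {3,5,6,7,8,9}:1  {4,5,6,7,8,9}:1
  |U|=7: {0,4,5,6,7,8,9}:1  {1,2,5,6,7,8,9}:1  {2,3,5,6,7,8,9}:2  {2,4,5,6,7,8,9}:2  {3,4,5,6,7,8,9}:2
  |U|=8: {0,2,4,5,6,7,8,9}:3  {0,3,4,5,6,7,8,9}:3  {1,2,3,5,6,7,8,9}:3  {1,2,4,5,6,7,8,9}:3  {2,3,4,5,6,7,8,9}:6
  start at 0(r): 12
  start at 1(t): 12
  start at 3(p): 6
sum over floor = 30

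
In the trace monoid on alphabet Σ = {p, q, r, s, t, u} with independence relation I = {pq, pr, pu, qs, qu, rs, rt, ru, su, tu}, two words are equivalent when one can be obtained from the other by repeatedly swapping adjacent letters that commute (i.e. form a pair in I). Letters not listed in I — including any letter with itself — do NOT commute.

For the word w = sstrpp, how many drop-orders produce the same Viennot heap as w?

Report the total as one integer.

drop 0:s onto floor
drop 1:s onto {0:s}
drop 2:t onto {1:s}
drop 3:r onto floor
drop 4:p onto {2:t}
drop 5:p onto {4:p}
ground layer = {0:s, 3:r}
drop-orders for the pieces not yet dropped (sum over which currently-grounded one goes next):
  1 to go: {3} 1  {5} 1
  2 to go: {3,5} 2  {4,5} 1
  3 to go: {2,4,5} 1  {3,4,5} 3
  4 to go: {1,2,4,5} 1  {2,3,4,5} 4
  if 0:s drops first: 5 orders
  if 3:r drops first: 1 orders
heap linearizations: 6

6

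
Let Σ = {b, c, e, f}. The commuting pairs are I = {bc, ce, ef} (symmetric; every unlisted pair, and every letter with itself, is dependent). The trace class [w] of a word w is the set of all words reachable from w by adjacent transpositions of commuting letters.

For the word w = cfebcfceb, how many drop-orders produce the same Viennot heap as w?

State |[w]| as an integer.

piece 0:c — minimal
piece 1:f rests on {0:c}
piece 2:e — minimal
piece 3:b rests on {1:f, 2:e}
piece 4:c rests on {1:f}
piece 5:f rests on {3:b, 4:c}
piece 6:c rests on {5:f}
piece 7:e rests on {3:b}
piece 8:b rests on {5:f, 7:e}
minimal pieces: {0:c, 2:e}
ways to finish when only these pieces remain (= sum over removing one remaining piece with nothing left below it):
  1 left: {6}→1  {8}→1
  2 left: {6,8}→2  {7,8}→1
  3 left: {5,6,8}→2  {6,7,8}→3
  4 left: {4,5,6,8}→2  {5,6,7,8}→5
  5 left: {3,5,6,7,8}→5  {4,5,6,7,8}→7
  6 left: {2,3,5,6,7,8}→5  {3,4,5,6,7,8}→12
  7 left: {1,3,4,5,6,7,8}→12  {2,3,4,5,6,7,8}→17
  placing 0:c first → 29 extensions
  placing 2:e first → 12 extensions
total linear extensions = 41

41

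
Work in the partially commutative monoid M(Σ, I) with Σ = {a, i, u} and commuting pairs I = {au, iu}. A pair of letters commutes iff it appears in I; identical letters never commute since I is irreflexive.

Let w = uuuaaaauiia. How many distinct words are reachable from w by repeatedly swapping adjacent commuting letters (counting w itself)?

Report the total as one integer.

330

piece 0:u — minimal
piece 1:u rests on {0:u}
piece 2:u rests on {1:u}
piece 3:a — minimal
piece 4:a rests on {3:a}
piece 5:a rests on {4:a}
piece 6:a rests on {5:a}
piece 7:u rests on {2:u}
piece 8:i rests on {6:a}
piece 9:i rests on {8:i}
piece 10:a rests on {9:i}
minimal pieces: {0:u, 3:a}
ways to finish when only these pieces remain (= sum over removing one remaining piece with nothing left below it):
  1 left: {7}→1  {10}→1
  2 left: {2,7}→1  {7,10}→2  {9,10}→1
  3 left: {1,2,7}→1  {2,7,10}→3  {7,9,10}→3  {8,9,10}→1
  4 left: {0,1,2,7}→1  {1,2,7,10}→4  {2,7,9,10}→6  {6,8,9,10}→1  {7,8,9,10}→4
  5 left: {0,1,2,7,10}→5  {1,2,7,9,10}→10  {2,7,8,9,10}→10  {5,6,8,9,10}→1  {6,7,8,9,10}→5
  6 left: {0,1,2,7,9,10}→15  {1,2,7,8,9,10}→20  {2,6,7,8,9,10}→15  {4,5,6,8,9,10}→1  {5,6,7,8,9,10}→6
  7 left: {0,1,2,7,8,9,10}→35  {1,2,6,7,8,9,10}→35  {2,5,6,7,8,9,10}→21  {3,4,5,6,8,9,10}→1  {4,5,6,7,8,9,10}→7
  8 left: {0,1,2,6,7,8,9,10}→70  {1,2,5,6,7,8,9,10}→56  {2,4,5,6,7,8,9,10}→28  {3,4,5,6,7,8,9,10}→8
  9 left: {0,1,2,5,6,7,8,9,10}→126  {1,2,4,5,6,7,8,9,10}→84  {2,3,4,5,6,7,8,9,10}→36
  placing 0:u first → 120 extensions
  placing 3:a first → 210 extensions
total linear extensions = 330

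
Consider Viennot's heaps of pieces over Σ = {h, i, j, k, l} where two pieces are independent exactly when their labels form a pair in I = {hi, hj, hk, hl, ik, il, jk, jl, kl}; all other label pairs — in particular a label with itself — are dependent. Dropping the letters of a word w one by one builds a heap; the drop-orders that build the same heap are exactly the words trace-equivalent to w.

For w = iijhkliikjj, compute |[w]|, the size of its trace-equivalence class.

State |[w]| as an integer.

3960

piece 0:i — minimal
piece 1:i rests on {0:i}
piece 2:j rests on {1:i}
piece 3:h — minimal
piece 4:k — minimal
piece 5:l — minimal
piece 6:i rests on {2:j}
piece 7:i rests on {6:i}
piece 8:k rests on {4:k}
piece 9:j rests on {7:i}
piece 10:j rests on {9:j}
minimal pieces: {0:i, 3:h, 4:k, 5:l}
ways to finish when only these pieces remain (= sum over removing one remaining piece with nothing left below it):
  1 left: {3}→1  {5}→1  {8}→1  {10}→1
  2 left: {3,5}→2  {3,8}→2  {3,10}→2  {4,8}→1  {5,8}→2  {5,10}→2  {8,10}→2  {9,10}→1
  3 left: {3,4,8}→3  {3,5,8}→6  {3,5,10}→6  {3,8,10}→6  {3,9,10}→3  {4,5,8}→3  {4,8,10}→3  {5,8,10}→6  {5,9,10}→3  {7,9,10}→1  {8,9,10}→3
  4 left: {3,4,5,8}→12  {3,4,8,10}→12  {3,5,8,10}→24  {3,5,9,10}→12  {3,7,9,10}→4  {3,8,9,10}→12  {4,5,8,10}→12  {4,8,9,10}→6  {5,7,9,10}→4  {5,8,9,10}→12  {6,7,9,10}→1  {7,8,9,10}→4
  5 left: {2,6,7,9,10}→1  {3,4,5,8,10}→60  {3,4,8,9,10}→30  {3,5,7,9,10}→20  {3,5,8,9,10}→60  {3,6,7,9,10}→5  {3,7,8,9,10}→20  {4,5,8,9,10}→30  {4,7,8,9,10}→10  {5,6,7,9,10}→5  {5,7,8,9,10}→20  {6,7,8,9,10}→5
  6 left: {1,2,6,7,9,10}→1  {2,3,6,7,9,10}→6  {2,5,6,7,9,10}→6  {2,6,7,8,9,10}→6  {3,4,5,8,9,10}→180  {3,4,7,8,9,10}→60  {3,5,6,7,9,10}→30  {3,5,7,8,9,10}→120  {3,6,7,8,9,10}→30  {4,5,7,8,9,10}→60  {4,6,7,8,9,10}→15  {5,6,7,8,9,10}→30
  7 left: {0,1,2,6,7,9,10}→1  {1,2,3,6,7,9,10}→7  {1,2,5,6,7,9,10}→7  {1,2,6,7,8,9,10}→7  {2,3,5,6,7,9,10}→42  {2,3,6,7,8,9,10}→42  {2,4,6,7,8,9,10}→21  {2,5,6,7,8,9,10}→42  {3,4,5,7,8,9,10}→420  {3,4,6,7,8,9,10}→105  {3,5,6,7,8,9,10}→210  {4,5,6,7,8,9,10}→105
  8 left: {0,1,2,3,6,7,9,10}→8  {0,1,2,5,6,7,9,10}→8  {0,1,2,6,7,8,9,10}→8  {1,2,3,5,6,7,9,10}→56  {1,2,3,6,7,8,9,10}→56  {1,2,4,6,7,8,9,10}→28  {1,2,5,6,7,8,9,10}→56  {2,3,4,6,7,8,9,10}→168  {2,3,5,6,7,8,9,10}→336  {2,4,5,6,7,8,9,10}→168  {3,4,5,6,7,8,9,10}→840
  9 left: {0,1,2,3,5,6,7,9,10}→72  {0,1,2,3,6,7,8,9,10}→72  {0,1,2,4,6,7,8,9,10}→36  {0,1,2,5,6,7,8,9,10}→72  {1,2,3,4,6,7,8,9,10}→252  {1,2,3,5,6,7,8,9,10}→504  {1,2,4,5,6,7,8,9,10}→252  {2,3,4,5,6,7,8,9,10}→1512
  placing 0:i first → 2520 extensions
  placing 3:h first → 360 extensions
  placing 4:k first → 720 extensions
  placing 5:l first → 360 extensions
total linear extensions = 3960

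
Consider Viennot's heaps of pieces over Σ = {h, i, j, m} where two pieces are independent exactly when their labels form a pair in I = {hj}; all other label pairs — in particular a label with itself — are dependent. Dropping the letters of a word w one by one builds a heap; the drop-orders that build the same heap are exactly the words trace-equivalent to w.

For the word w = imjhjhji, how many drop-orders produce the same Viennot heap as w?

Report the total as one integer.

drop 0:i onto floor
drop 1:m onto {0:i}
drop 2:j onto {1:m}
drop 3:h onto {1:m}
drop 4:j onto {2:j}
drop 5:h onto {3:h}
drop 6:j onto {4:j}
drop 7:i onto {5:h, 6:j}
ground layer = {0:i}
drop-orders for the pieces not yet dropped (sum over which currently-grounded one goes next):
  1 to go: {7} 1
  2 to go: {5,7} 1  {6,7} 1
  3 to go: {3,5,7} 1  {4,6,7} 1  {5,6,7} 2
  4 to go: {2,4,6,7} 1  {3,5,6,7} 3  {4,5,6,7} 3
  5 to go: {2,4,5,6,7} 4  {3,4,5,6,7} 6
  6 to go: {2,3,4,5,6,7} 10
  if 0:i drops first: 10 orders

10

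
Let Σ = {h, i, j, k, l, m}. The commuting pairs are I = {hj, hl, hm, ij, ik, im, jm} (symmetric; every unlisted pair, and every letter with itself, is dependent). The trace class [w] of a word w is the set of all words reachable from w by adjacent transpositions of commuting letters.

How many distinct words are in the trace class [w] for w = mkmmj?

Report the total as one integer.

0(m) covers ∅
1(k) covers 0:m
2(m) covers 1:k
3(m) covers 2:m
4(j) covers 1:k
floor of heap: 0:m
completions by unplaced set U, small U first (add the entries for U minus each lowest piece of U):
  |U|=1: {3}:1  {4}:1
  |U|=2: {2,3}:1  {3,4}:2
  |U|=3: {2,3,4}:3
  start at 0(m): 3

3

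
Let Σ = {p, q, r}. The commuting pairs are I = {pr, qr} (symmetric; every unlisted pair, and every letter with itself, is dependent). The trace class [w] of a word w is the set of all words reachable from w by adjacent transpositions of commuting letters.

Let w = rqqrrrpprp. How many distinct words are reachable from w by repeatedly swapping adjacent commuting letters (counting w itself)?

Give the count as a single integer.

#0=r has no predecessor
#1=q has no predecessor
#2=q depends on [1:q]
#3=r depends on [0:r]
#4=r depends on [3:r]
#5=r depends on [4:r]
#6=p depends on [2:q]
#7=p depends on [6:p]
#8=r depends on [5:r]
#9=p depends on [7:p]
sources: [0:r, 1:q]
N(rest) = Σ N(rest − s) over sources s of rest; N(one piece) = 1:
  size 1 → [8]=1  [9]=1
  size 2 → [5,8]=1  [7,9]=1  [8,9]=2
  size 3 → [4,5,8]=1  [5,8,9]=3  [6,7,9]=1  [7,8,9]=3
  size 4 → [2,6,7,9]=1  [3,4,5,8]=1  [4,5,8,9]=4  [5,7,8,9]=6  [6,7,8,9]=4
  size 5 → [0,3,4,5,8]=1  [1,2,6,7,9]=1  [2,6,7,8,9]=5  [3,4,5,8,9]=5  [4,5,7,8,9]=10  [5,6,7,8,9]=10
  size 6 → [0,3,4,5,8,9]=6  [1,2,6,7,8,9]=6  [2,5,6,7,8,9]=15  [3,4,5,7,8,9]=15  [4,5,6,7,8,9]=20
  size 7 → [0,3,4,5,7,8,9]=21  [1,2,5,6,7,8,9]=21  [2,4,5,6,7,8,9]=35  [3,4,5,6,7,8,9]=35
  size 8 → [0,3,4,5,6,7,8,9]=56  [1,2,4,5,6,7,8,9]=56  [2,3,4,5,6,7,8,9]=70
  first=0(r) contributes 126
  first=1(q) contributes 126
|[w]| = 252

252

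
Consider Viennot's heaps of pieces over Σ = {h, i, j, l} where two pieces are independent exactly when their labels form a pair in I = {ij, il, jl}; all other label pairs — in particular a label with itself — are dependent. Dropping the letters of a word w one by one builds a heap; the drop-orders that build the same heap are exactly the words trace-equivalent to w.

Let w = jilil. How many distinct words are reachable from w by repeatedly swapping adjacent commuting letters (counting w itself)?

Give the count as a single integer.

30

piece 0:j — minimal
piece 1:i — minimal
piece 2:l — minimal
piece 3:i rests on {1:i}
piece 4:l rests on {2:l}
minimal pieces: {0:j, 1:i, 2:l}
ways to finish when only these pieces remain (= sum over removing one remaining piece with nothing left below it):
  1 left: {0}→1  {3}→1  {4}→1
  2 left: {0,3}→2  {0,4}→2  {1,3}→1  {2,4}→1  {3,4}→2
  3 left: {0,1,3}→3  {0,2,4}→3  {0,3,4}→6  {1,3,4}→3  {2,3,4}→3
  placing 0:j first → 6 extensions
  placing 1:i first → 12 extensions
  placing 2:l first → 12 extensions
total linear extensions = 30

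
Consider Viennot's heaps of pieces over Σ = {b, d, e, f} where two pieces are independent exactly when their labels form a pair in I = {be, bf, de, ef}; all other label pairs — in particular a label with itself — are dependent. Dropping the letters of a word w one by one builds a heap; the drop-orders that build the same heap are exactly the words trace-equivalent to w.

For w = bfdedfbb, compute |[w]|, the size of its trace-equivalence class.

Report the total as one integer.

48

0(b) covers ∅
1(f) covers ∅
2(d) covers 0:b, 1:f
3(e) covers ∅
4(d) covers 2:d
5(f) covers 4:d
6(b) covers 4:d
7(b) covers 6:b
floor of heap: 0:b, 1:f, 3:e
completions by unplaced set U, small U first (add the entries for U minus each lowest piece of U):
  |U|=1: {3}:1  {5}:1  {7}:1
  |U|=2: {3,5}:2  {3,7}:2  {5,7}:2  {6,7}:1
  |U|=3: {3,5,7}:6  {3,6,7}:3  {5,6,7}:3
  |U|=4: {3,5,6,7}:12  {4,5,6,7}:3
  |U|=5: {2,4,5,6,7}:3  {3,4,5,6,7}:15
  |U|=6: {0,2,4,5,6,7}:3  {1,2,4,5,6,7}:3  {2,3,4,5,6,7}:18
  start at 0(b): 21
  start at 1(f): 21
  start at 3(e): 6
sum over floor = 48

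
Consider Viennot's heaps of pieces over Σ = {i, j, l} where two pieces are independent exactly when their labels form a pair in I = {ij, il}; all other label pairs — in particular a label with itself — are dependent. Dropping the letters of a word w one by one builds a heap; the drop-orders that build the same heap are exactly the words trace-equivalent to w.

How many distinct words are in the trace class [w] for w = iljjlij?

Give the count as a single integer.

21

drop 0:i onto floor
drop 1:l onto floor
drop 2:j onto {1:l}
drop 3:j onto {2:j}
drop 4:l onto {3:j}
drop 5:i onto {0:i}
drop 6:j onto {4:l}
ground layer = {0:i, 1:l}
drop-orders for the pieces not yet dropped (sum over which currently-grounded one goes next):
  1 to go: {5} 1  {6} 1
  2 to go: {0,5} 1  {4,6} 1  {5,6} 2
  3 to go: {0,5,6} 3  {3,4,6} 1  {4,5,6} 3
  4 to go: {0,4,5,6} 6  {2,3,4,6} 1  {3,4,5,6} 4
  5 to go: {0,3,4,5,6} 10  {1,2,3,4,6} 1  {2,3,4,5,6} 5
  if 0:i drops first: 6 orders
  if 1:l drops first: 15 orders
heap linearizations: 21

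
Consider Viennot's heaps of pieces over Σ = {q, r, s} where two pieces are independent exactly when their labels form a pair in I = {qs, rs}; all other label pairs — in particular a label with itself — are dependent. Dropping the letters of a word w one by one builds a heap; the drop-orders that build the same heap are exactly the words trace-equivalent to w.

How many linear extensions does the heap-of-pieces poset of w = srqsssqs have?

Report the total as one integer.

56

piece 0:s — minimal
piece 1:r — minimal
piece 2:q rests on {1:r}
piece 3:s rests on {0:s}
piece 4:s rests on {3:s}
piece 5:s rests on {4:s}
piece 6:q rests on {2:q}
piece 7:s rests on {5:s}
minimal pieces: {0:s, 1:r}
ways to finish when only these pieces remain (= sum over removing one remaining piece with nothing left below it):
  1 left: {6}→1  {7}→1
  2 left: {2,6}→1  {5,7}→1  {6,7}→2
  3 left: {1,2,6}→1  {2,6,7}→3  {4,5,7}→1  {5,6,7}→3
  4 left: {1,2,6,7}→4  {2,5,6,7}→6  {3,4,5,7}→1  {4,5,6,7}→4
  5 left: {0,3,4,5,7}→1  {1,2,5,6,7}→10  {2,4,5,6,7}→10  {3,4,5,6,7}→5
  6 left: {0,3,4,5,6,7}→6  {1,2,4,5,6,7}→20  {2,3,4,5,6,7}→15
  placing 0:s first → 35 extensions
  placing 1:r first → 21 extensions
total linear extensions = 56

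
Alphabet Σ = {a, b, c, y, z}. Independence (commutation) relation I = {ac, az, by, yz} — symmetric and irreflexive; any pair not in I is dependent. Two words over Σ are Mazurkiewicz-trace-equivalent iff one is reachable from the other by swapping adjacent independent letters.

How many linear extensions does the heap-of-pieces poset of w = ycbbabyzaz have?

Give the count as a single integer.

#0=y has no predecessor
#1=c depends on [0:y]
#2=b depends on [1:c]
#3=b depends on [2:b]
#4=a depends on [3:b]
#5=b depends on [4:a]
#6=y depends on [4:a]
#7=z depends on [5:b]
#8=a depends on [5:b, 6:y]
#9=z depends on [7:z]
sources: [0:y]
N(rest) = Σ N(rest − s) over sources s of rest; N(one piece) = 1:
  size 1 → [8]=1  [9]=1
  size 2 → [6,8]=1  [7,9]=1  [8,9]=2
  size 3 → [6,8,9]=3  [7,8,9]=3
  size 4 → [5,7,8,9]=3  [6,7,8,9]=6
  size 5 → [5,6,7,8,9]=9
  size 6 → [4,5,6,7,8,9]=9
  size 7 → [3,4,5,6,7,8,9]=9
  size 8 → [2,3,4,5,6,7,8,9]=9
  first=0(y) contributes 9

9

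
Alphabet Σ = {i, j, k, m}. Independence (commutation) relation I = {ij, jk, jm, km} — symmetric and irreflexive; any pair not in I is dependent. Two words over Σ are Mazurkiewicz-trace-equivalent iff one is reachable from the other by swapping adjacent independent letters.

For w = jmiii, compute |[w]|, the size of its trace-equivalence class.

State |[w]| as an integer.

piece 0:j — minimal
piece 1:m — minimal
piece 2:i rests on {1:m}
piece 3:i rests on {2:i}
piece 4:i rests on {3:i}
minimal pieces: {0:j, 1:m}
ways to finish when only these pieces remain (= sum over removing one remaining piece with nothing left below it):
  1 left: {0}→1  {4}→1
  2 left: {0,4}→2  {3,4}→1
  3 left: {0,3,4}→3  {2,3,4}→1
  placing 0:j first → 1 extensions
  placing 1:m first → 4 extensions
total linear extensions = 5

5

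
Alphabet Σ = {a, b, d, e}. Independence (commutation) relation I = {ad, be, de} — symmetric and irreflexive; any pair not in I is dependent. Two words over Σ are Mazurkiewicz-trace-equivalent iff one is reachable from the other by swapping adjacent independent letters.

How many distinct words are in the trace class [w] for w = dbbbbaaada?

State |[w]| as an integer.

5

0(d) covers ∅
1(b) covers 0:d
2(b) covers 1:b
3(b) covers 2:b
4(b) covers 3:b
5(a) covers 4:b
6(a) covers 5:a
7(a) covers 6:a
8(d) covers 4:b
9(a) covers 7:a
floor of heap: 0:d
completions by unplaced set U, small U first (add the entries for U minus each lowest piece of U):
  |U|=1: {8}:1  {9}:1
  |U|=2: {7,9}:1  {8,9}:2
  |U|=3: {6,7,9}:1  {7,8,9}:3
  |U|=4: {5,6,7,9}:1  {6,7,8,9}:4
  |U|=5: {5,6,7,8,9}:5
  |U|=6: {4,5,6,7,8,9}:5
  |U|=7: {3,4,5,6,7,8,9}:5
  |U|=8: {2,3,4,5,6,7,8,9}:5
  start at 0(d): 5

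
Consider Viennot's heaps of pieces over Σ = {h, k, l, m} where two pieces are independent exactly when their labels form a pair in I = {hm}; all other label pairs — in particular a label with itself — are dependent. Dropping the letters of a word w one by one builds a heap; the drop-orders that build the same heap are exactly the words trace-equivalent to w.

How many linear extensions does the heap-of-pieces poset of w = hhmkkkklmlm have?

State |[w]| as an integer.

3

piece 0:h — minimal
piece 1:h rests on {0:h}
piece 2:m — minimal
piece 3:k rests on {1:h, 2:m}
piece 4:k rests on {3:k}
piece 5:k rests on {4:k}
piece 6:k rests on {5:k}
piece 7:l rests on {6:k}
piece 8:m rests on {7:l}
piece 9:l rests on {8:m}
piece 10:m rests on {9:l}
minimal pieces: {0:h, 2:m}
ways to finish when only these pieces remain (= sum over removing one remaining piece with nothing left below it):
  1 left: {10}→1
  2 left: {9,10}→1
  3 left: {8,9,10}→1
  4 left: {7,8,9,10}→1
  5 left: {6,7,8,9,10}→1
  6 left: {5,6,7,8,9,10}→1
  7 left: {4,5,6,7,8,9,10}→1
  8 left: {3,4,5,6,7,8,9,10}→1
  9 left: {1,3,4,5,6,7,8,9,10}→1  {2,3,4,5,6,7,8,9,10}→1
  placing 0:h first → 2 extensions
  placing 2:m first → 1 extensions
total linear extensions = 3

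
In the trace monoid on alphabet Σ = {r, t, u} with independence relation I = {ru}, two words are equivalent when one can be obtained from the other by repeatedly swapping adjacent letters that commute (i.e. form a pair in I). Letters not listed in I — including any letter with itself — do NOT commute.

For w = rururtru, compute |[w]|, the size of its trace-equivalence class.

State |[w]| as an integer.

piece 0:r — minimal
piece 1:u — minimal
piece 2:r rests on {0:r}
piece 3:u rests on {1:u}
piece 4:r rests on {2:r}
piece 5:t rests on {3:u, 4:r}
piece 6:r rests on {5:t}
piece 7:u rests on {5:t}
minimal pieces: {0:r, 1:u}
ways to finish when only these pieces remain (= sum over removing one remaining piece with nothing left below it):
  1 left: {6}→1  {7}→1
  2 left: {6,7}→2
  3 left: {5,6,7}→2
  4 left: {3,5,6,7}→2  {4,5,6,7}→2
  5 left: {1,3,5,6,7}→2  {2,4,5,6,7}→2  {3,4,5,6,7}→4
  6 left: {0,2,4,5,6,7}→2  {1,3,4,5,6,7}→6  {2,3,4,5,6,7}→6
  placing 0:r first → 12 extensions
  placing 1:u first → 8 extensions
total linear extensions = 20

20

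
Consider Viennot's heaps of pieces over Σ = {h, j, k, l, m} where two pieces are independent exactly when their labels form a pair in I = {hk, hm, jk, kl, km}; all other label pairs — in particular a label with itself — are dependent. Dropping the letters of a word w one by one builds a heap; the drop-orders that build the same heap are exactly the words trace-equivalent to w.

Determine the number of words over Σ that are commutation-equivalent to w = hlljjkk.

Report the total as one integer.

piece 0:h — minimal
piece 1:l rests on {0:h}
piece 2:l rests on {1:l}
piece 3:j rests on {2:l}
piece 4:j rests on {3:j}
piece 5:k — minimal
piece 6:k rests on {5:k}
minimal pieces: {0:h, 5:k}
ways to finish when only these pieces remain (= sum over removing one remaining piece with nothing left below it):
  1 left: {4}→1  {6}→1
  2 left: {3,4}→1  {4,6}→2  {5,6}→1
  3 left: {2,3,4}→1  {3,4,6}→3  {4,5,6}→3
  4 left: {1,2,3,4}→1  {2,3,4,6}→4  {3,4,5,6}→6
  5 left: {0,1,2,3,4}→1  {1,2,3,4,6}→5  {2,3,4,5,6}→10
  placing 0:h first → 15 extensions
  placing 5:k first → 6 extensions
total linear extensions = 21

21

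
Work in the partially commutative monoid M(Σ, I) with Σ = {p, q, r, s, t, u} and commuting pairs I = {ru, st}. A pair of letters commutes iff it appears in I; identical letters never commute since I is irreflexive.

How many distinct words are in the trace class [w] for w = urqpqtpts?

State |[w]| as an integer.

4

0(u) covers ∅
1(r) covers ∅
2(q) covers 0:u, 1:r
3(p) covers 2:q
4(q) covers 3:p
5(t) covers 4:q
6(p) covers 5:t
7(t) covers 6:p
8(s) covers 6:p
floor of heap: 0:u, 1:r
completions by unplaced set U, small U first (add the entries for U minus each lowest piece of U):
  |U|=1: {7}:1  {8}:1
  |U|=2: {7,8}:2
  |U|=3: {6,7,8}:2
  |U|=4: {5,6,7,8}:2
  |U|=5: {4,5,6,7,8}:2
  |U|=6: {3,4,5,6,7,8}:2
  |U|=7: {2,3,4,5,6,7,8}:2
  start at 0(u): 2
  start at 1(r): 2
sum over floor = 4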